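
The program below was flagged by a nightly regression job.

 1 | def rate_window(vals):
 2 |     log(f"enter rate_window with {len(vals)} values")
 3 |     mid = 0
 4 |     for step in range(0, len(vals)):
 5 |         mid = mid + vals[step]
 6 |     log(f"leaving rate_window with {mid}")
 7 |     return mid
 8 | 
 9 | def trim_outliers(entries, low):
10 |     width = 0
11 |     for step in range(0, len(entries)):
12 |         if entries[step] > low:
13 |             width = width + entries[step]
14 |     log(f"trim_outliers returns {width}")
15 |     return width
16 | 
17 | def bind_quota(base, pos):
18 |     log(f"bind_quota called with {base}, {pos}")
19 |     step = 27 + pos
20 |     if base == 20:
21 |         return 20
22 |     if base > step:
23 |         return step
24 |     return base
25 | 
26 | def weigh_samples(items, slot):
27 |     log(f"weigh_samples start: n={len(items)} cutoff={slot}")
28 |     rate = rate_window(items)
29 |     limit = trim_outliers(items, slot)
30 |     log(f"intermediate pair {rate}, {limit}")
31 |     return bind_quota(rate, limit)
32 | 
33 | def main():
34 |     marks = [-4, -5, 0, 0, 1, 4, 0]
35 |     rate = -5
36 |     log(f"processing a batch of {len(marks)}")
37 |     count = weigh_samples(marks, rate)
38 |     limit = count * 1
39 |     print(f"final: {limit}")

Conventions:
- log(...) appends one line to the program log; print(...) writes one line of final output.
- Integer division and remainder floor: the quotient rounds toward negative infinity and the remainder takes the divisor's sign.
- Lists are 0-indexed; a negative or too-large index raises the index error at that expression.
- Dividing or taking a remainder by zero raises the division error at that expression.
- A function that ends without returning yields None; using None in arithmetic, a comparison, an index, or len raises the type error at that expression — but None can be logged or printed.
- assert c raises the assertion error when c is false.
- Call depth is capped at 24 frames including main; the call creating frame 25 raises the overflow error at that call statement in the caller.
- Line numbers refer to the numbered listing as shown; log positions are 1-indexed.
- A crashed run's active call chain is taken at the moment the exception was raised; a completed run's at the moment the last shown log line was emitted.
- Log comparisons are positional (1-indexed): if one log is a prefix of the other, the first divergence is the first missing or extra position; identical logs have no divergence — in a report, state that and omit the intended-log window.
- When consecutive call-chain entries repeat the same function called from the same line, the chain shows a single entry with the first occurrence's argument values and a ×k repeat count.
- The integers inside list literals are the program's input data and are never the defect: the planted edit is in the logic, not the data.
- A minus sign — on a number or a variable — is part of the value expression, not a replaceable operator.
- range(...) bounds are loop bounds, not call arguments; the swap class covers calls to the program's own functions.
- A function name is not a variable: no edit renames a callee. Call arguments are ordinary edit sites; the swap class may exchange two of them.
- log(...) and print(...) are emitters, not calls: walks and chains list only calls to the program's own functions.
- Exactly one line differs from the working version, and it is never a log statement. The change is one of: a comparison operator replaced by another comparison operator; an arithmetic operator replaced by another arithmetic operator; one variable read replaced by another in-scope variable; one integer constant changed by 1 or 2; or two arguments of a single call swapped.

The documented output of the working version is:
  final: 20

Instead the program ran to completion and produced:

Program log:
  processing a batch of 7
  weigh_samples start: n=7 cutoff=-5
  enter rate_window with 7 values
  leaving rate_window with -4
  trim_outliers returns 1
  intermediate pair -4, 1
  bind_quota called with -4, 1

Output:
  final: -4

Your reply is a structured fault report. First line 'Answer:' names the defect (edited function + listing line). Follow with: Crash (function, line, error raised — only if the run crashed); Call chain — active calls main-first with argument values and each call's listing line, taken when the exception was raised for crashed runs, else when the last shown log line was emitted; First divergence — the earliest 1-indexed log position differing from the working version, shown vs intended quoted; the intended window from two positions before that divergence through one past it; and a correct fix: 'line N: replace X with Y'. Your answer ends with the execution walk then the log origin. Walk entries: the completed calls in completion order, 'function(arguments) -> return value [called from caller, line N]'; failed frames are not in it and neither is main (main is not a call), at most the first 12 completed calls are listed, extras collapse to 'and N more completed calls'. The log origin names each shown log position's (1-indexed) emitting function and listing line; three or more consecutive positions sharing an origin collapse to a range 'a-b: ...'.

Answer: the defect is in bind_quota at line 20.
Core observation: The logs agree in full; only the final output differs.
Call chain: main -> weigh_samples([-4, -5, 0, 0, 1, 4, 0], -5) (called at line 37) -> bind_quota(-4, 1) (called at line 31).
First divergence: there is none — every log position agrees.
Execution walk:
  rate_window([-4, -5, 0, 0, 1, 4, 0]) -> -4  [called from weigh_samples, line 28]
  trim_outliers([-4, -5, 0, 0, 1, 4, 0], -5) -> 1  [called from weigh_samples, line 29]
  bind_quota(-4, 1) -> -4  [called from weigh_samples, line 31]
  weigh_samples([-4, -5, 0, 0, 1, 4, 0], -5) -> -4  [called from main, line 37]
Origin of each log line:
  1: logged in main at line 36
  2: logged in weigh_samples at line 27
  3: logged in rate_window at line 2
  4: logged in rate_window at line 6
  5: logged in trim_outliers at line 14
  6: logged in weigh_samples at line 30
  7: logged in bind_quota at line 18
A correct fix: line 20: replace `==` with `<`.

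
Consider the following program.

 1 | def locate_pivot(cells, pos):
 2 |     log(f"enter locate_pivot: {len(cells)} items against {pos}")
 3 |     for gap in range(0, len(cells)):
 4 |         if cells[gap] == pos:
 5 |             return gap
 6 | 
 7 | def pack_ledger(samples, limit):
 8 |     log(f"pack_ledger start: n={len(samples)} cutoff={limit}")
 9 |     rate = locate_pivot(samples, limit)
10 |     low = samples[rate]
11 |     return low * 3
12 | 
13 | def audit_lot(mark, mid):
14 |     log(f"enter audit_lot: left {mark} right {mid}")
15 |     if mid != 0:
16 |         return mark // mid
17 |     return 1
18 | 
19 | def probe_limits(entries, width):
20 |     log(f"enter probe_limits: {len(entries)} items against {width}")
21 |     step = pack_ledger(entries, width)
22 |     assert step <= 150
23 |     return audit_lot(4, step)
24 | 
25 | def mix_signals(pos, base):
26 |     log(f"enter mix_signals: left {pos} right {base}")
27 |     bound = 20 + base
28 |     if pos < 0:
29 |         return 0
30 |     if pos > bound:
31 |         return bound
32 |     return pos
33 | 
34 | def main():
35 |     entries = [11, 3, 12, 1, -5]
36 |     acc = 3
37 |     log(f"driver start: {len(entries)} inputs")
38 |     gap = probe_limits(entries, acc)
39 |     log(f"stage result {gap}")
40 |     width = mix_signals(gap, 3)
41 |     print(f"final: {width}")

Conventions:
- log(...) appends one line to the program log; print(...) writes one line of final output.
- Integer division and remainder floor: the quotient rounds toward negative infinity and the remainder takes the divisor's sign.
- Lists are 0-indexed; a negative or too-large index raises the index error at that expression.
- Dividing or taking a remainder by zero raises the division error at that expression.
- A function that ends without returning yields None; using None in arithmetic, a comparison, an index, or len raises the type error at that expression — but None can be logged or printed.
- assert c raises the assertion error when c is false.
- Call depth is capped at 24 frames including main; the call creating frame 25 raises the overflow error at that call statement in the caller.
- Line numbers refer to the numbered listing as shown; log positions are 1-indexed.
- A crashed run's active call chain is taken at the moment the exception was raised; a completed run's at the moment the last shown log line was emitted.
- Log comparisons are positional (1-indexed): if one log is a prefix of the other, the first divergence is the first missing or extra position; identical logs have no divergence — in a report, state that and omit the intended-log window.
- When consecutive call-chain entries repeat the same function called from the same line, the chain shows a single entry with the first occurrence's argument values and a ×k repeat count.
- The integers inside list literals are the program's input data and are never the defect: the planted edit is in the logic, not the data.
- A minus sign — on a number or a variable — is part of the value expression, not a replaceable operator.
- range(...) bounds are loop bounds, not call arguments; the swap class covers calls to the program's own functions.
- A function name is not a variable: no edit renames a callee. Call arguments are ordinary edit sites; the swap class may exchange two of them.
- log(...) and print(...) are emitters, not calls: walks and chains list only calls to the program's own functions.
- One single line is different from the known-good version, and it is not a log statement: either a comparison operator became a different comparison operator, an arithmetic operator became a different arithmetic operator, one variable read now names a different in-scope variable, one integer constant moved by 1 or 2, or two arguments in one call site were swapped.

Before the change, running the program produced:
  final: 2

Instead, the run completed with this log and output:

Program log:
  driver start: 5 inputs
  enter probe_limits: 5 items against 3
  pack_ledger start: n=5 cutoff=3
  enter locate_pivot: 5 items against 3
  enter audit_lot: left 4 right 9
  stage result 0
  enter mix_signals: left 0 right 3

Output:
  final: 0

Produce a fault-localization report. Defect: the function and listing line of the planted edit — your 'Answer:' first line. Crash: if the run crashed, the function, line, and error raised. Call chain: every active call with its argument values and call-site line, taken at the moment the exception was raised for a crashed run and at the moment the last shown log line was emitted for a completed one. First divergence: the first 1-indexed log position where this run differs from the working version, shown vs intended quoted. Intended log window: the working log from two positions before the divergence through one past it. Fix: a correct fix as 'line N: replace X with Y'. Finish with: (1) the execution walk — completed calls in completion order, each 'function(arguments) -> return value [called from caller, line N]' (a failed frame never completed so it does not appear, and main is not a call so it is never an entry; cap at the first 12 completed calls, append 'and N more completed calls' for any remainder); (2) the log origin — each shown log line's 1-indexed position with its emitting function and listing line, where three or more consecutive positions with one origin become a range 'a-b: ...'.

Answer: the defect is in probe_limits at line 23.
Core observation: At log position 5 the runs split — shown 'enter audit_lot: left 4 right 9', but the working version logs 'enter audit_lot: left 9 right 4'.
Call chain: main -> mix_signals(0, 3) (called at line 40).
First divergence: at position 5 the run shows 'enter audit_lot: left 4 right 9' where the working version logs 'enter audit_lot: left 9 right 4'.
Intended log window:
  3: pack_ledger start: n=5 cutoff=3
  4: enter locate_pivot: 5 items against 3
  5: enter audit_lot: left 9 right 4
  6: stage result 2
Execution walk:
  locate_pivot([11, 3, 12, 1, -5], 3) -> 1  [called from pack_ledger, line 9]
  pack_ledger([11, 3, 12, 1, -5], 3) -> 9  [called from probe_limits, line 21]
  audit_lot(4, 9) -> 0  [called from probe_limits, line 23]
  probe_limits([11, 3, 12, 1, -5], 3) -> 0  [called from main, line 38]
  mix_signals(0, 3) -> 0  [called from main, line 40]
Log origin:
  1: emitted by main (line 37)
  2: emitted by probe_limits (line 20)
  3: emitted by pack_ledger (line 8)
  4: emitted by locate_pivot (line 2)
  5: emitted by audit_lot (line 14)
  6: emitted by main (line 39)
  7: emitted by mix_signals (line 26)
A correct fix: line 23: replace `audit_lot(4, step)` with `audit_lot(step, 4)`.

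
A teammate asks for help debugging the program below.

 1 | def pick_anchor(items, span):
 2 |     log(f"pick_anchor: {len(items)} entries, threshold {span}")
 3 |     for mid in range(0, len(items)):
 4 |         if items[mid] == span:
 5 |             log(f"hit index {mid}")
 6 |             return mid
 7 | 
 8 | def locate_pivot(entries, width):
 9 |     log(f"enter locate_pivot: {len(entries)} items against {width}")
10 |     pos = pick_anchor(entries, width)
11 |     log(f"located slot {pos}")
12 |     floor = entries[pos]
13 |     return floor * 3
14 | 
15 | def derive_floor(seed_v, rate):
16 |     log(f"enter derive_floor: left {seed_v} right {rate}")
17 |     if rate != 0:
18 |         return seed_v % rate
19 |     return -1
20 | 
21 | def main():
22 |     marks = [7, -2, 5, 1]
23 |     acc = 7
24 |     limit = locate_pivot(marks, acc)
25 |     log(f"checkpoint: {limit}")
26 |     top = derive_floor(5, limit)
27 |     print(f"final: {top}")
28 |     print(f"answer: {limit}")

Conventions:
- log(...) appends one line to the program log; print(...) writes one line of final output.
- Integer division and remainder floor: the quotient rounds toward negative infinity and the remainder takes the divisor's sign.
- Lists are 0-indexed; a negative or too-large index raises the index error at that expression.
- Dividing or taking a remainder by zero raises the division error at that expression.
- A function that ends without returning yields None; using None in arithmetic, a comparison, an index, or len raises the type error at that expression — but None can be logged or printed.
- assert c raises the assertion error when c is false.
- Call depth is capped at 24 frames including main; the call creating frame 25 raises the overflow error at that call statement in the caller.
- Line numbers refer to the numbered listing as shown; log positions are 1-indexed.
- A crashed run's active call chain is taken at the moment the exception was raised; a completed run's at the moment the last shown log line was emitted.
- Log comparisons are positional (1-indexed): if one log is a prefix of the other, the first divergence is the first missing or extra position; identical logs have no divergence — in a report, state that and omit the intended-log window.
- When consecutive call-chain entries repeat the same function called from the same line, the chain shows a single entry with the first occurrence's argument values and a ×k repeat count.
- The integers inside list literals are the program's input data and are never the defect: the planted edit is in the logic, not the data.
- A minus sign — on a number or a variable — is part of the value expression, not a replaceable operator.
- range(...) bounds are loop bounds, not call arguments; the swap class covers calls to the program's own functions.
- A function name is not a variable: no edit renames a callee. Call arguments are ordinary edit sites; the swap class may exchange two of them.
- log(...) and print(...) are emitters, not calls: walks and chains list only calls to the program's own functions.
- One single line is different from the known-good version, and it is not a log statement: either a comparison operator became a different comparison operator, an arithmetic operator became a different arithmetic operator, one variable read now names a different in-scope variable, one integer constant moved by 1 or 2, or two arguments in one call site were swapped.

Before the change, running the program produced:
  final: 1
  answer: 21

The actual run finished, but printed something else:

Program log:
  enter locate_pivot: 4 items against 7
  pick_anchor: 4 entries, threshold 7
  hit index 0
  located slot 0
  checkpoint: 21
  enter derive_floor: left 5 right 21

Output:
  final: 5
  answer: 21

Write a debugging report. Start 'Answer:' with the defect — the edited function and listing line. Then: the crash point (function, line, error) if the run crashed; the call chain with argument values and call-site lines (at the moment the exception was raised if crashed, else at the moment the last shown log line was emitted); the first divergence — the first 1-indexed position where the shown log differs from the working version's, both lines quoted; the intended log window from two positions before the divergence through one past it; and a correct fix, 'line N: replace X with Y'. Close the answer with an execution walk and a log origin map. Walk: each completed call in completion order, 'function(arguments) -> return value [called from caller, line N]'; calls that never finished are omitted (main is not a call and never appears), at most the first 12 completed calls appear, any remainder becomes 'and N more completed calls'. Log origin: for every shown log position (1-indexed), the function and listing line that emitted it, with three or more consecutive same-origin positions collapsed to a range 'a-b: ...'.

Answer: the defect is in main at line 26.
Key observation: At log position 6 the runs split — shown 'enter derive_floor: left 5 right 21', but the working version logs 'enter derive_floor: left 21 right 5'.
Call chain: main -> derive_floor(5, 21) (called at line 26).
First divergence: position 6; shown 'enter derive_floor: left 5 right 21' vs intended 'enter derive_floor: left 21 right 5'.
Intended log window:
  4: located slot 0
  5: checkpoint: 21
  6: enter derive_floor: left 21 right 5
Execution walk:
  pick_anchor([7, -2, 5, 1], 7) -> 0  [called from locate_pivot, line 10]
  locate_pivot([7, -2, 5, 1], 7) -> 21  [called from main, line 24]
  derive_floor(5, 21) -> 5  [called from main, line 26]
Log origins:
  1: from locate_pivot, line 9
  2: from pick_anchor, line 2
  3: from pick_anchor, line 5
  4: from locate_pivot, line 11
  5: from main, line 25
  6: from derive_floor, line 16
A correct fix: line 26: replace `derive_floor(5, limit)` with `derive_floor(limit, 5)`.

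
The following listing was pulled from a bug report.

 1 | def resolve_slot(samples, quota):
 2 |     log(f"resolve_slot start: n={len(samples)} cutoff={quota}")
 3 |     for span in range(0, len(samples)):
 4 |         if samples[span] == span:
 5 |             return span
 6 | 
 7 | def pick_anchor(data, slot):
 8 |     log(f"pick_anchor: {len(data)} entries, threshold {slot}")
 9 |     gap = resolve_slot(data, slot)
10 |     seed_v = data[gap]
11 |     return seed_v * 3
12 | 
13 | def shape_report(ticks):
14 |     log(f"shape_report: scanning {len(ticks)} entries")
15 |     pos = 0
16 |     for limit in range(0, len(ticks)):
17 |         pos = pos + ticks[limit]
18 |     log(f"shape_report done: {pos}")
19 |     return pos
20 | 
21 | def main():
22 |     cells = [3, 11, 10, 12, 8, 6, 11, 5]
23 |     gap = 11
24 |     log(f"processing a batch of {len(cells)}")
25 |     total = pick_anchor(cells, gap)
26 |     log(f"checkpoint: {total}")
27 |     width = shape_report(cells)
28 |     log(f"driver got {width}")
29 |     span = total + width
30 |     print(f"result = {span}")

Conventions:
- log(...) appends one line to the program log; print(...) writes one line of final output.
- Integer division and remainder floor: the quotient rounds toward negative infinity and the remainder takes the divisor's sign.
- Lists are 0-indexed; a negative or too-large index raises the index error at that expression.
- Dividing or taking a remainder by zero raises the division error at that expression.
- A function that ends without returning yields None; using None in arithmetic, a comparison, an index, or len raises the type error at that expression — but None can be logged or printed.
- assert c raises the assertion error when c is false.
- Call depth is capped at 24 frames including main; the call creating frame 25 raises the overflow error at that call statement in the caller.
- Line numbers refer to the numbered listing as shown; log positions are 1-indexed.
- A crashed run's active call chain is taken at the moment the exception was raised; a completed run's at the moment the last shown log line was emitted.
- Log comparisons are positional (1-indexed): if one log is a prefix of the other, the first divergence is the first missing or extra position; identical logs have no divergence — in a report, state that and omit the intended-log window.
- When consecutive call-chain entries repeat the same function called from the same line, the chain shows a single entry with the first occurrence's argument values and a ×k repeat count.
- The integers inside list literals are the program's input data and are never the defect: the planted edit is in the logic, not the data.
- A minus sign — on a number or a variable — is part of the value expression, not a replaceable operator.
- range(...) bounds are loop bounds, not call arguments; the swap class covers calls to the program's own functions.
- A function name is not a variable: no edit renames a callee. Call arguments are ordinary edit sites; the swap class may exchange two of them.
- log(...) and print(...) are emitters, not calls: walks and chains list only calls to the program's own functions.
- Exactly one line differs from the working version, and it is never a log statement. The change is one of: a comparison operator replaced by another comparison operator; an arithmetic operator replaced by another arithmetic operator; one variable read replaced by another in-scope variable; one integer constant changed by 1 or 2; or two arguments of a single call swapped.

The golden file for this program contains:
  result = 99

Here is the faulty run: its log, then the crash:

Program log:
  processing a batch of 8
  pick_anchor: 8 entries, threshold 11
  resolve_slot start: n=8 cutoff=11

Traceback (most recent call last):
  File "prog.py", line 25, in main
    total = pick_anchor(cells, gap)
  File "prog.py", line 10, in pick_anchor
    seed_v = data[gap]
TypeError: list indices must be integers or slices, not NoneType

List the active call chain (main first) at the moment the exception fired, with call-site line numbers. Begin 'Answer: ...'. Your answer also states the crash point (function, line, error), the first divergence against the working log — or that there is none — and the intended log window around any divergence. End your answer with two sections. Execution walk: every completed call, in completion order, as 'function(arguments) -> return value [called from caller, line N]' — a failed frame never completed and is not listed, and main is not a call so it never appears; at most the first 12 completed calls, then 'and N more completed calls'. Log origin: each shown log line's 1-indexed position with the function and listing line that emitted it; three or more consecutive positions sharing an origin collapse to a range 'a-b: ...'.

Answer: main -> pick_anchor (called at line 25).
Key observation: The faulty run's log stops after 3 lines; the working version's next line would be 'checkpoint: 33'.
Crash: pick_anchor, line 10, TypeError.
First divergence: position 4; the shown log stops at 3 lines while the working version next logs 'checkpoint: 33'.
Intended log window:
  2: pick_anchor: 8 entries, threshold 11
  3: resolve_slot start: n=8 cutoff=11
  4: checkpoint: 33
  5: shape_report: scanning 8 entries
Execution walk:
  resolve_slot([3, 11, 10, 12, 8, 6, 11, 5], 11) -> None  [called from pick_anchor, line 9]
Log origin:
  1: from main, line 24
  2: from pick_anchor, line 8
  3: from resolve_slot, line 2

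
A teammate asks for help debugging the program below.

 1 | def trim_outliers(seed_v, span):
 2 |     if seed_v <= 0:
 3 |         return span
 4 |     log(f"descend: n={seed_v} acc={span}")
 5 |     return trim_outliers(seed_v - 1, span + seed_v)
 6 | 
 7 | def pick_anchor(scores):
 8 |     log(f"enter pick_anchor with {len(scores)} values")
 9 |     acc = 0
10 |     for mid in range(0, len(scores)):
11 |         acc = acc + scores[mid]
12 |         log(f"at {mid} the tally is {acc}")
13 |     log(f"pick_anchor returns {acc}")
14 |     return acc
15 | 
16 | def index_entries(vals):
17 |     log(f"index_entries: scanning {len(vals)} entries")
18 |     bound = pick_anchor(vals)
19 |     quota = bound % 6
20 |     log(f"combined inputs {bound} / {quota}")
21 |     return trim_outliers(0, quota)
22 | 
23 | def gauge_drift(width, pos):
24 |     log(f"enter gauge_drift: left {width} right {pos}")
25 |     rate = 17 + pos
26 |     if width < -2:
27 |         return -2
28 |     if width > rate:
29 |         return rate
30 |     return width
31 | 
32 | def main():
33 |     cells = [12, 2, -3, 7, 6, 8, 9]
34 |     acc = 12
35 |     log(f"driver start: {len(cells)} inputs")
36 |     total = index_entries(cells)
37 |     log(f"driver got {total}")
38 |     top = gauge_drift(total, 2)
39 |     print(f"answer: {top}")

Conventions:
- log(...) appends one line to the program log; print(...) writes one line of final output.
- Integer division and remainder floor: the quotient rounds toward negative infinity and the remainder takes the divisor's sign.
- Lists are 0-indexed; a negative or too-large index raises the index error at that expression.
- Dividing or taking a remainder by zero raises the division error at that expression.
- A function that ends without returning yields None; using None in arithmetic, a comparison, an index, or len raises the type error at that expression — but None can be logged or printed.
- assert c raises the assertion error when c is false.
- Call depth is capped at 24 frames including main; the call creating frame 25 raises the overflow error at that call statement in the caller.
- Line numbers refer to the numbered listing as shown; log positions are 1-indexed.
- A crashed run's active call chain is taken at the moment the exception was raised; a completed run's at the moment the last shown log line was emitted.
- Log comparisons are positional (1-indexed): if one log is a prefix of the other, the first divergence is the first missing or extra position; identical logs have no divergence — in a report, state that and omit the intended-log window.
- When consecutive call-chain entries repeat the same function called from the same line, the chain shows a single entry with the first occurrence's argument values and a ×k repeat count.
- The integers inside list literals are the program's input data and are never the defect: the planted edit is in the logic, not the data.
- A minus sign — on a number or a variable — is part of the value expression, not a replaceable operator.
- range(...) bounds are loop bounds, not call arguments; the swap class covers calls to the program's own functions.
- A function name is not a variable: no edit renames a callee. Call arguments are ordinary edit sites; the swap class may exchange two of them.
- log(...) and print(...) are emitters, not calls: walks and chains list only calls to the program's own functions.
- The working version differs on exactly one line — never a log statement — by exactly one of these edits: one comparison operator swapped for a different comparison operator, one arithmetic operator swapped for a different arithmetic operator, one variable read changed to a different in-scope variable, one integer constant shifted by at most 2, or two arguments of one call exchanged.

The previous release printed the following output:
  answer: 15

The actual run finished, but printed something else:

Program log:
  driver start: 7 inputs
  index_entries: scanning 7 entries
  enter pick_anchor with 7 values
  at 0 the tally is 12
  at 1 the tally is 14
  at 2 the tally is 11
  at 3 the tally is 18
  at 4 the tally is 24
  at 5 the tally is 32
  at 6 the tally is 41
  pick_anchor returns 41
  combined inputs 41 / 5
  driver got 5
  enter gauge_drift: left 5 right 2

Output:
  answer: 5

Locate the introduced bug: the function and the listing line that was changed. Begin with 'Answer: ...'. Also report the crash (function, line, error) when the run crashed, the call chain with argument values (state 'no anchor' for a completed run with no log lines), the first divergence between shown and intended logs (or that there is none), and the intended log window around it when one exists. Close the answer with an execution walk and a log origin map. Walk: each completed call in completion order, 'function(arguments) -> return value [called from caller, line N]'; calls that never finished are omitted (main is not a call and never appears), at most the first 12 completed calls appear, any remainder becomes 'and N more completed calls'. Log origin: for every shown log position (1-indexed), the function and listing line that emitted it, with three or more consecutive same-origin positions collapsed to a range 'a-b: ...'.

Answer: the defect is in index_entries at line 21.
The tell: At log position 13 the runs split — shown 'driver got 5', but the working version logs 'descend: n=5 acc=0'.
Call chain: main -> gauge_drift(5, 2) (called at line 38).
First divergence: position 13 — the shown line 'driver got 5' should read 'descend: n=5 acc=0'.
Intended log window:
  11: pick_anchor returns 41
  12: combined inputs 41 / 5
  13: descend: n=5 acc=0
  14: descend: n=4 acc=5
Execution walk:
  pick_anchor([12, 2, -3, 7, 6, 8, 9]) -> 41  [called from index_entries, line 18]
  trim_outliers(0, 5) -> 5  [called from index_entries, line 21]
  index_entries([12, 2, -3, 7, 6, 8, 9]) -> 5  [called from main, line 36]
  gauge_drift(5, 2) -> 5  [called from main, line 38]
Origin of each log line:
  1: emitted by main (line 35)
  2: emitted by index_entries (line 17)
  3: emitted by pick_anchor (line 8)
  4-10: emitted by pick_anchor (line 12)
  11: emitted by pick_anchor (line 13)
  12: emitted by index_entries (line 20)
  13: emitted by main (line 37)
  14: emitted by gauge_drift (line 24)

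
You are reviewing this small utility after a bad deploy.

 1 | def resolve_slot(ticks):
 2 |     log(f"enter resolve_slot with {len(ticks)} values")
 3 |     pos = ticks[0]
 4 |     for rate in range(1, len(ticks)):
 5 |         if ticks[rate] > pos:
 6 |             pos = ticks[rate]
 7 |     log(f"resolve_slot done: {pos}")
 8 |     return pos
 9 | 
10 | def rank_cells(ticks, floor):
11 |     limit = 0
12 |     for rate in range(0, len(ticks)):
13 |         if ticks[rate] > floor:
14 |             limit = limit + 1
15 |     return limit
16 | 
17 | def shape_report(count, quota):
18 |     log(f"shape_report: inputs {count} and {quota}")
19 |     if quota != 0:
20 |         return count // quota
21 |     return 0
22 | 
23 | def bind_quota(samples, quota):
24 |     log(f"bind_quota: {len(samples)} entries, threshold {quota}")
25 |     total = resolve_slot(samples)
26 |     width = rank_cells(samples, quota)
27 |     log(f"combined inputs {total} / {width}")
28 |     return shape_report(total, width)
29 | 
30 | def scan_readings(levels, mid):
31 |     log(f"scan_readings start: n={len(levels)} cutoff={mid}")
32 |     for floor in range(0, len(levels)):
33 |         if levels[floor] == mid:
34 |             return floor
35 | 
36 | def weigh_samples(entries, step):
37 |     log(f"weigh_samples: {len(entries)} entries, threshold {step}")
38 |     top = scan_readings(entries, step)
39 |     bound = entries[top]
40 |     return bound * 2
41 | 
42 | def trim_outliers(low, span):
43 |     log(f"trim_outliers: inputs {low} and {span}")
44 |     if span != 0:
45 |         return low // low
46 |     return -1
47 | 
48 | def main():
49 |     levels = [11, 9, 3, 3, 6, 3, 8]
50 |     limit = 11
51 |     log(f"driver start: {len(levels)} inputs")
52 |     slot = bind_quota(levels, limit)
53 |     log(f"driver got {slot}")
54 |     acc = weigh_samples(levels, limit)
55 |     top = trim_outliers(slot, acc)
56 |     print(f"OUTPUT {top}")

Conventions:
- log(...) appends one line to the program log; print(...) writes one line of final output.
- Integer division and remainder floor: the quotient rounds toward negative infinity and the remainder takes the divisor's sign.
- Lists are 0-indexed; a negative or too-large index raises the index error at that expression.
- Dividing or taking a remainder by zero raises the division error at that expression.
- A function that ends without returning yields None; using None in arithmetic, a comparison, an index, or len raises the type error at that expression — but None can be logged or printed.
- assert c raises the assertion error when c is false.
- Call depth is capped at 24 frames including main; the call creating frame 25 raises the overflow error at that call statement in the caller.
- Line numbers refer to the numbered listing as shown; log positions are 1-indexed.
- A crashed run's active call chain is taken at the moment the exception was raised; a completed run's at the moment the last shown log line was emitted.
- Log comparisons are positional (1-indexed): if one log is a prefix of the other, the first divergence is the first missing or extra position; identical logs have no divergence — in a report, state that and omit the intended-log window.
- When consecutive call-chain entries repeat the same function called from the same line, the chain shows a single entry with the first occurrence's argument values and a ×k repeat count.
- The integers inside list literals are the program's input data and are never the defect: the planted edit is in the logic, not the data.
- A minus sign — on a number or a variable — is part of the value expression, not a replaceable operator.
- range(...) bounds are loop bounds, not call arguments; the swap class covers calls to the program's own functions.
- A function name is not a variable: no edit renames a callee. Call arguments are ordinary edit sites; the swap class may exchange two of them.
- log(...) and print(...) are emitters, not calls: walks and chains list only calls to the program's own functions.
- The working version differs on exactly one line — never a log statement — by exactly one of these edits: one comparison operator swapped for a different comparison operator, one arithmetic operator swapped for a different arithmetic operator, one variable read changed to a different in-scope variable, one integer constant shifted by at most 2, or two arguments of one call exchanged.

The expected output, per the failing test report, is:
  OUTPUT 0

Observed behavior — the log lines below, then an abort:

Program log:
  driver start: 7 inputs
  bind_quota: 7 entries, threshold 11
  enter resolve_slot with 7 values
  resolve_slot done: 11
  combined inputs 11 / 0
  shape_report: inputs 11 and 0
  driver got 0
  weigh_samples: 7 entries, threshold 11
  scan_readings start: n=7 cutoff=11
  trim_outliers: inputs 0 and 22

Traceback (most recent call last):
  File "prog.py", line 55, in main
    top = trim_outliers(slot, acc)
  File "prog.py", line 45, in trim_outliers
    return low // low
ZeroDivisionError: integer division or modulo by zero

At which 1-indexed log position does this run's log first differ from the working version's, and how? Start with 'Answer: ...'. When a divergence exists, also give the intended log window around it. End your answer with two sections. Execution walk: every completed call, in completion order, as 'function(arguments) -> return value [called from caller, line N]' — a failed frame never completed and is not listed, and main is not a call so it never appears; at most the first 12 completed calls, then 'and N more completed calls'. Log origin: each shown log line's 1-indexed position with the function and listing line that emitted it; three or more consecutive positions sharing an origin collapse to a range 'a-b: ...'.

Answer: none; the two logs match at every position.
Execution walk:
  resolve_slot([11, 9, 3, 3, 6, 3, 8]) -> 11  [called from bind_quota, line 25]
  rank_cells([11, 9, 3, 3, 6, 3, 8], 11) -> 0  [called from bind_quota, line 26]
  shape_report(11, 0) -> 0  [called from bind_quota, line 28]
  bind_quota([11, 9, 3, 3, 6, 3, 8], 11) -> 0  [called from main, line 52]
  scan_readings([11, 9, 3, 3, 6, 3, 8], 11) -> 0  [called from weigh_samples, line 38]
  weigh_samples([11, 9, 3, 3, 6, 3, 8], 11) -> 22  [called from main, line 54]
Log line origins:
  1: logged in main at line 51
  2: logged in bind_quota at line 24
  3: logged in resolve_slot at line 2
  4: logged in resolve_slot at line 7
  5: logged in bind_quota at line 27
  6: logged in shape_report at line 18
  7: logged in main at line 53
  8: logged in weigh_samples at line 37
  9: logged in scan_readings at line 31
  10: logged in trim_outliers at line 43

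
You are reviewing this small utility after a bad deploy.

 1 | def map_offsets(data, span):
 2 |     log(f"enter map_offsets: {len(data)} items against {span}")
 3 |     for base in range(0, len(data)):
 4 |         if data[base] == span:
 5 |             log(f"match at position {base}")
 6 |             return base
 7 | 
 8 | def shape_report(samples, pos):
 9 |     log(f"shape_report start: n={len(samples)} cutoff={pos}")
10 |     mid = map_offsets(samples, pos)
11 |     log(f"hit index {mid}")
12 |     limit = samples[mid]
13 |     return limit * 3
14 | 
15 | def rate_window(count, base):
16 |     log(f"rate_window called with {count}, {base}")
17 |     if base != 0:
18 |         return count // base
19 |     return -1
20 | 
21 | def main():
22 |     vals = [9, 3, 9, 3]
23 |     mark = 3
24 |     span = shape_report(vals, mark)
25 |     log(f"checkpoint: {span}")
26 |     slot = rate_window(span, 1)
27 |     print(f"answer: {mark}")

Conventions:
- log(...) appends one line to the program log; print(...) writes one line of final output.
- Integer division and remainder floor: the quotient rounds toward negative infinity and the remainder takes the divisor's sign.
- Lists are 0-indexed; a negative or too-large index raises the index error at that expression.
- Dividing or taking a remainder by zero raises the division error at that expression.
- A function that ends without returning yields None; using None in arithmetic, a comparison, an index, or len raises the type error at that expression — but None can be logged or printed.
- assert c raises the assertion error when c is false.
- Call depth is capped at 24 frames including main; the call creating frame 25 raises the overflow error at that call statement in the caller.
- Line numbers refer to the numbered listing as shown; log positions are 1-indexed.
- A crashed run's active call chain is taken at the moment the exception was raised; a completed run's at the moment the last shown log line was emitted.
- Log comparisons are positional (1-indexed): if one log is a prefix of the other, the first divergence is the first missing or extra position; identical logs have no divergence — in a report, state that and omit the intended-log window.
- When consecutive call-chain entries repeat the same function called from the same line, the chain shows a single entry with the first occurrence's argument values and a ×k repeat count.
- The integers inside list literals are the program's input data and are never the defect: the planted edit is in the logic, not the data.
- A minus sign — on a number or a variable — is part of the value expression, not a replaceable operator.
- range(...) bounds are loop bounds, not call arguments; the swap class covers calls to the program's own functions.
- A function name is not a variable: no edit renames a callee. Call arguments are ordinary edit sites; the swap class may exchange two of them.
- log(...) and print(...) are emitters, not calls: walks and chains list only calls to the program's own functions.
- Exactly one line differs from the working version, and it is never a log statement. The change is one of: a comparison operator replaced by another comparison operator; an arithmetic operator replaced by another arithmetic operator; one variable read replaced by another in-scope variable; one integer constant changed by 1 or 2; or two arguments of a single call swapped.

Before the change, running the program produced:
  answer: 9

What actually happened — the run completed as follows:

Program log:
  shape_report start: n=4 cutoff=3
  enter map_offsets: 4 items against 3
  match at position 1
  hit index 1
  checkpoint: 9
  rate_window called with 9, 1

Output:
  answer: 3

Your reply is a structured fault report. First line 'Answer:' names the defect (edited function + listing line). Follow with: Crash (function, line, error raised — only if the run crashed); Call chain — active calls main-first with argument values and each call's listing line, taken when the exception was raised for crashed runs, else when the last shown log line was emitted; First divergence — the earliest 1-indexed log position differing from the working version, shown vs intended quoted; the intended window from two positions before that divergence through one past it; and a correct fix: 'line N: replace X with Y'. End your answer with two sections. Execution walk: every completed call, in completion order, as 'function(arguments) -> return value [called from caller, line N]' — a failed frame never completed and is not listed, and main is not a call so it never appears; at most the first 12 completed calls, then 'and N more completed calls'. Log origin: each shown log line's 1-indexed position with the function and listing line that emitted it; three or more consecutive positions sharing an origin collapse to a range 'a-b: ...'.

Answer: the defect is in main at line 27.
Key fact: Every logged value matches the working version; the printed result is what differs.
Call chain: main -> rate_window(9, 1) (called at line 26).
First divergence: there is none — every log position agrees.
Execution walk:
  map_offsets([9, 3, 9, 3], 3) -> 1  [called from shape_report, line 10]
  shape_report([9, 3, 9, 3], 3) -> 9  [called from main, line 24]
  rate_window(9, 1) -> 9  [called from main, line 26]
Log origins:
  1: emitted by shape_report (line 9)
  2: emitted by map_offsets (line 2)
  3: emitted by map_offsets (line 5)
  4: emitted by shape_report (line 11)
  5: emitted by main (line 25)
  6: emitted by rate_window (line 16)
A correct fix: line 27: replace `mark` with `slot`.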